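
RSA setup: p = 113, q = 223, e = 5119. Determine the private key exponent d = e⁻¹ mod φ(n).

12415

φ(n) = (p−1)(q−1) = 112·222 = 24864.
Need d with 5119·d ≡ 1 (mod 24864). Apply the extended Euclidean algorithm:
24864 = 4×5119 + 4388
5119 = 1×4388 + 731
4388 = 6×731 + 2
731 = 365×2 + 1
2 = 2×1 + 0
Back-substitute:
1 = 731 − 365·2
1 = −365·4388 + 2191·731
1 = 2191·5119 − 2556·4388
1 = −2556·24864 + 12415·5119
So 5119·12415 ≡ 1 (mod 24864), hence d = 12415.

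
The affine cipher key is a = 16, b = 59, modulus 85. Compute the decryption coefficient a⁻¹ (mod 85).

Extended Euclidean algorithm:
85 = 5·16 + 5
16 = 3·5 + 1
5 = 5·1 + 0
The gcd is 1. Working backward:
1 = 16 − 3·5
1 = −3·85 + 16·16
So 16·16 ≡ 1 (mod 85).

16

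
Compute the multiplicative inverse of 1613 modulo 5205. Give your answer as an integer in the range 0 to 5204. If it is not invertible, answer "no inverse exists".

1607

gcd(5205, 1613) by repeated division:
5205 = 3*1613 + 366
1613 = 4*366 + 149
366 = 2*149 + 68
149 = 2*68 + 13
68 = 5*13 + 3
13 = 4*3 + 1
3 = 3*1 + 0
Since gcd(1613, 5205) = 1, back-substitute to write 1 as a combination:
1 = 13 − 4·3
1 = −4·68 + 21·13
1 = 21·149 − 46·68
1 = −46·366 + 113·149
1 = 113·1613 − 498·366
1 = −498·5205 + 1607·1613
So 1613·1607 ≡ 1 (mod 5205).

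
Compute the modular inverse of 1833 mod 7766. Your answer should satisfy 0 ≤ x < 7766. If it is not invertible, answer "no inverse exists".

Extended Euclidean algorithm:
7766 = 4×1833 + 434
1833 = 4×434 + 97
434 = 4×97 + 46
97 = 2×46 + 5
46 = 9×5 + 1
5 = 5×1 + 0
Since gcd(1833, 7766) = 1, back-substitute to write 1 as a combination:
1 = 46 − 9·5
1 = −9·97 + 19·46
1 = 19·434 − 85·97
1 = −85·1833 + 359·434
1 = 359·7766 − 1521·1833
Thus 1833·(-1521) ≡ 1 (mod 7766); reducing, -1521 mod 7766 = 6245.

6245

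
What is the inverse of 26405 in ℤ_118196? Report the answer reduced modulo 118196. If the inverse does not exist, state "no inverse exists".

53957

Extended Euclidean algorithm:
118196 = 4·26405 + 12576
26405 = 2·12576 + 1253
12576 = 10·1253 + 46
1253 = 27·46 + 11
46 = 4·11 + 2
11 = 5·2 + 1
2 = 2·1 + 0
The gcd is 1. Working backward:
1 = 11 − 5·2
1 = −5·46 + 21·11
1 = 21·1253 − 572·46
1 = −572·12576 + 5741·1253
1 = 5741·26405 − 12054·12576
1 = −12054·118196 + 53957·26405
So 26405·53957 ≡ 1 (mod 118196).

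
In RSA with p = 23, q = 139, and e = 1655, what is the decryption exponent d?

φ(n) = (p−1)(q−1) = 22·138 = 3036.
Need d with 1655·d ≡ 1 (mod 3036). Apply the extended Euclidean algorithm:
3036 = 1*1655 + 1381
1655 = 1*1381 + 274
1381 = 5*274 + 11
274 = 24*11 + 10
11 = 1*10 + 1
10 = 10*1 + 0
Back-substitute:
1 = 11 − 10
1 = −274 + 25·11
1 = 25·1381 − 126·274
1 = −126·1655 + 151·1381
1 = 151·3036 − 277·1655
So 1655·(-277) ≡ 1 (mod 3036), hence d ≡ -277 ≡ 2759 (mod 3036).

2759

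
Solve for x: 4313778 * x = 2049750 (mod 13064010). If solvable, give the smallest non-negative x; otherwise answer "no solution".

First find gcd(4313778, 13064010):
13064010 = 3*4313778 + 122676
4313778 = 35*122676 + 20118
122676 = 6*20118 + 1968
20118 = 10*1968 + 438
1968 = 4*438 + 216
438 = 2*216 + 6
216 = 36*6 + 0
gcd = 6 and 6 | 2049750, so solutions exist. Divide through by 6: 718963x ≡ 341625 (mod 2177335).
Now find 718963⁻¹ mod 2177335:
2177335 = 3*718963 + 20446
718963 = 35*20446 + 3353
20446 = 6*3353 + 328
3353 = 10*328 + 73
328 = 4*73 + 36
73 = 2*36 + 1
36 = 36*1 + 0
Back-substitute:
1 = 73 − 2·36
1 = −2·328 + 9·73
1 = 9·3353 − 92·328
1 = −92·20446 + 561·3353
1 = 561·718963 − 19727·20446
1 = −19727·2177335 + 59742·718963
So 718963⁻¹ ≡ 59742 (mod 2177335).
Then x ≡ 59742·341625 ≡ 1199795 (mod 2177335); the smallest non-negative solution is x = 1199795.

1199795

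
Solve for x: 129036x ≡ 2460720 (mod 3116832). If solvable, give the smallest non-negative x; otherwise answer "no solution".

177484

First find gcd(129036, 3116832):
3116832 = 24*129036 + 19968
129036 = 6*19968 + 9228
19968 = 2*9228 + 1512
9228 = 6*1512 + 156
1512 = 9*156 + 108
156 = 1*108 + 48
108 = 2*48 + 12
48 = 4*12 + 0
gcd = 12 and 12 | 2460720, so solutions exist. Divide through by 12: 10753x ≡ 205060 (mod 259736).
Now find 10753⁻¹ mod 259736:
259736 = 24·10753 + 1664
10753 = 6·1664 + 769
1664 = 2·769 + 126
769 = 6·126 + 13
126 = 9·13 + 9
13 = 1·9 + 4
9 = 2·4 + 1
4 = 4·1 + 0
Back-substitute:
1 = 9 − 2·4
1 = −2·13 + 3·9
1 = 3·126 − 29·13
1 = −29·769 + 177·126
1 = 177·1664 − 383·769
1 = −383·10753 + 2475·1664
1 = 2475·259736 − 59783·10753
So 10753·(-59783) ≡ 1 (mod 259736), i.e. 10753⁻¹ ≡ 199953.
Then x ≡ 199953·205060 ≡ 177484 (mod 259736); the smallest non-negative solution is x = 177484.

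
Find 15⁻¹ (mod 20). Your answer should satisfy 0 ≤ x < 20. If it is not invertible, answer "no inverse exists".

Compute gcd(15, 20):
20 = 1·15 + 5
15 = 3·5 + 0
Since gcd = 5 > 1, 15 is not a unit mod 20.

no inverse exists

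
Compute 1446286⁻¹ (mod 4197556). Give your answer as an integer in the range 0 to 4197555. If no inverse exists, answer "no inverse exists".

Compute gcd(1446286, 4197556):
4197556 = 2×1446286 + 1304984
1446286 = 1×1304984 + 141302
1304984 = 9×141302 + 33266
141302 = 4×33266 + 8238
33266 = 4×8238 + 314
8238 = 26×314 + 74
314 = 4×74 + 18
74 = 4×18 + 2
18 = 9×2 + 0
Since gcd = 2 > 1, 1446286 is not a unit mod 4197556.

no inverse exists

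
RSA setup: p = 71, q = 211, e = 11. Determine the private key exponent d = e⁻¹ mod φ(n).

φ(n) = (p−1)(q−1) = 70·210 = 14700.
Need d with 11·d ≡ 1 (mod 14700). Apply the extended Euclidean algorithm:
14700 = 1336*11 + 4
11 = 2*4 + 3
4 = 1*3 + 1
3 = 3*1 + 0
Back-substitute:
1 = 4 − 3
1 = −11 + 3·4
1 = 3·14700 − 4009·11
So 11·(-4009) ≡ 1 (mod 14700), hence d ≡ -4009 ≡ 10691 (mod 14700).

10691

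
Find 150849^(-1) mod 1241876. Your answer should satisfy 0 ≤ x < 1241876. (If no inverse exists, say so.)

356273

Run Euclid on (1241876, 150849):
1241876 = 8×150849 + 35084
150849 = 4×35084 + 10513
35084 = 3×10513 + 3545
10513 = 2×3545 + 3423
3545 = 1×3423 + 122
3423 = 28×122 + 7
122 = 17×7 + 3
7 = 2×3 + 1
3 = 3×1 + 0
Since gcd(150849, 1241876) = 1, back-substitute to write 1 as a combination:
1 = 7 − 2·3
1 = −2·122 + 35·7
1 = 35·3423 − 982·122
1 = −982·3545 + 1017·3423
1 = 1017·10513 − 3016·3545
1 = −3016·35084 + 10065·10513
1 = 10065·150849 − 43276·35084
1 = −43276·1241876 + 356273·150849
So 150849·356273 ≡ 1 (mod 1241876).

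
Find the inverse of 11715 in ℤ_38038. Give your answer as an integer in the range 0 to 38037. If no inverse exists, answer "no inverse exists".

Euclidean algorithm on 38038, 11715:
38038 = 3·11715 + 2893
11715 = 4·2893 + 143
2893 = 20·143 + 33
143 = 4·33 + 11
33 = 3·11 + 0
Since gcd = 11 > 1, 11715 is not a unit mod 38038.

no inverse exists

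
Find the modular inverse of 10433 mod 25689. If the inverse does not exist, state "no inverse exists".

6104

Run Euclid on (25689, 10433):
25689 = 2×10433 + 4823
10433 = 2×4823 + 787
4823 = 6×787 + 101
787 = 7×101 + 80
101 = 1×80 + 21
80 = 3×21 + 17
21 = 1×17 + 4
17 = 4×4 + 1
4 = 4×1 + 0
The gcd is 1. Working backward:
1 = 17 − 4·4
1 = −4·21 + 5·17
1 = 5·80 − 19·21
1 = −19·101 + 24·80
1 = 24·787 − 187·101
1 = −187·4823 + 1146·787
1 = 1146·10433 − 2479·4823
1 = −2479·25689 + 6104·10433
So 10433·6104 ≡ 1 (mod 25689).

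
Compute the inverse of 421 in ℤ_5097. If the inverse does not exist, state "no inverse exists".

3511

Extended Euclidean algorithm:
5097 = 12×421 + 45
421 = 9×45 + 16
45 = 2×16 + 13
16 = 1×13 + 3
13 = 4×3 + 1
3 = 3×1 + 0
Since gcd(421, 5097) = 1, back-substitute to write 1 as a combination:
1 = 13 − 4·3
1 = −4·16 + 5·13
1 = 5·45 − 14·16
1 = −14·421 + 131·45
1 = 131·5097 − 1586·421
Hence 421⁻¹ ≡ -1586 ≡ 3511 (mod 5097).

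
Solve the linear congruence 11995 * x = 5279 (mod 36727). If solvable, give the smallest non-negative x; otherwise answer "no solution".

21213

First find gcd(11995, 36727):
36727 = 3·11995 + 742
11995 = 16·742 + 123
742 = 6·123 + 4
123 = 30·4 + 3
4 = 1·3 + 1
3 = 3·1 + 0
gcd = 1, so a unique solution mod 36727 exists.
Back-substitute for the Bézout coefficients:
1 = 4 − 3
1 = −123 + 31·4
1 = 31·742 − 187·123
1 = −187·11995 + 3023·742
1 = 3023·36727 − 9256·11995
So 11995·(-9256) ≡ 1 (mod 36727), giving 11995⁻¹ ≡ 27471.
x ≡ 11995⁻¹·5279 ≡ 27471·5279 ≡ 21213 (mod 36727).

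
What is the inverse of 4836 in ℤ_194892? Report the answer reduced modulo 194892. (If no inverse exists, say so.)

no inverse exists

Euclidean algorithm on 194892, 4836:
194892 = 40·4836 + 1452
4836 = 3·1452 + 480
1452 = 3·480 + 12
480 = 40·12 + 0
The gcd is 12, not 1, hence no inverse exists.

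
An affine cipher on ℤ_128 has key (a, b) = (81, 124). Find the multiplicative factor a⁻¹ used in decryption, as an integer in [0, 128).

49

Extended Euclidean algorithm:
128 = 1*81 + 47
81 = 1*47 + 34
47 = 1*34 + 13
34 = 2*13 + 8
13 = 1*8 + 5
8 = 1*5 + 3
5 = 1*3 + 2
3 = 1*2 + 1
2 = 2*1 + 0
gcd = 1, so the inverse exists. Back-substitute:
1 = 3 − 2
1 = −5 + 2·3
1 = 2·8 − 3·5
1 = −3·13 + 5·8
1 = 5·34 − 13·13
1 = −13·47 + 18·34
1 = 18·81 − 31·47
1 = −31·128 + 49·81
So 81·49 ≡ 1 (mod 128).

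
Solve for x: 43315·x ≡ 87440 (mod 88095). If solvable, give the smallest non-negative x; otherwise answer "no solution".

First find gcd(43315, 88095):
88095 = 2*43315 + 1465
43315 = 29*1465 + 830
1465 = 1*830 + 635
830 = 1*635 + 195
635 = 3*195 + 50
195 = 3*50 + 45
50 = 1*45 + 5
45 = 9*5 + 0
gcd = 5 and 5 | 87440, so solutions exist. Divide through by 5: 8663x ≡ 17488 (mod 17619).
Now find 8663⁻¹ mod 17619:
17619 = 2*8663 + 293
8663 = 29*293 + 166
293 = 1*166 + 127
166 = 1*127 + 39
127 = 3*39 + 10
39 = 3*10 + 9
10 = 1*9 + 1
9 = 9*1 + 0
Back-substitute:
1 = 10 − 9
1 = −39 + 4·10
1 = 4·127 − 13·39
1 = −13·166 + 17·127
1 = 17·293 − 30·166
1 = −30·8663 + 887·293
1 = 887·17619 − 1804·8663
So 8663·(-1804) ≡ 1 (mod 17619), i.e. 8663⁻¹ ≡ 15815.
Then x ≡ 15815·17488 ≡ 7277 (mod 17619); the smallest non-negative solution is x = 7277.

7277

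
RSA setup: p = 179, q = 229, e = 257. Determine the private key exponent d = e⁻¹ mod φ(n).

35057

φ(n) = (p−1)(q−1) = 178·228 = 40584.
Need d with 257·d ≡ 1 (mod 40584). Apply the extended Euclidean algorithm:
40584 = 157×257 + 235
257 = 1×235 + 22
235 = 10×22 + 15
22 = 1×15 + 7
15 = 2×7 + 1
7 = 7×1 + 0
Back-substitute:
1 = 15 − 2·7
1 = −2·22 + 3·15
1 = 3·235 − 32·22
1 = −32·257 + 35·235
1 = 35·40584 − 5527·257
So 257·(-5527) ≡ 1 (mod 40584), hence d ≡ -5527 ≡ 35057 (mod 40584).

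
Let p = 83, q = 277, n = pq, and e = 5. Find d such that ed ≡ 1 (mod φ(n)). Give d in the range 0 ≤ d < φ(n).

φ(n) = (p−1)(q−1) = 82·276 = 22632.
Need d with 5·d ≡ 1 (mod 22632). Apply the extended Euclidean algorithm:
22632 = 4526·5 + 2
5 = 2·2 + 1
2 = 2·1 + 0
Back-substitute:
1 = 5 − 2·2
1 = −2·22632 + 9053·5
So 5·9053 ≡ 1 (mod 22632), hence d = 9053.

9053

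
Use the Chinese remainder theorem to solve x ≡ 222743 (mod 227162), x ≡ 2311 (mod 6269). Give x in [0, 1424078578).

804603385

Write x = 222743 + 227162·k. Then 227162·k ≡ 2311 − 222743 ≡ 5252 (mod 6269).
Need 227162⁻¹ mod 6269. Extended Euclid on (6269, 1478):
6269 = 4*1478 + 357
1478 = 4*357 + 50
357 = 7*50 + 7
50 = 7*7 + 1
7 = 7*1 + 0
Back-substitute:
1 = 50 − 7·7
1 = −7·357 + 50·50
1 = 50·1478 − 207·357
1 = −207·6269 + 878·1478
227162⁻¹ ≡ 878 (mod 6269), so k ≡ 878·5252 ≡ 3541 (mod 6269).
x = 222743 + 227162·3541 = 804603385.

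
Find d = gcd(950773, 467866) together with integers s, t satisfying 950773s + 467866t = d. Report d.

1

Repeated division:
950773 = 2×467866 + 15041
467866 = 31×15041 + 1595
15041 = 9×1595 + 686
1595 = 2×686 + 223
686 = 3×223 + 17
223 = 13×17 + 2
17 = 8×2 + 1
2 = 2×1 + 0
gcd(950773, 467866) = 1.
Working backward:
1 = 17 − 8·2
1 = −8·223 + 105·17
1 = 105·686 − 323·223
1 = −323·1595 + 751·686
1 = 751·15041 − 7082·1595
1 = −7082·467866 + 220293·15041
1 = 220293·950773 − 447668·467866
So 1 = (220293)·950773 + (-447668)·467866.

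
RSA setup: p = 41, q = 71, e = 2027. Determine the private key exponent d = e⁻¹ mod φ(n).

163

φ(n) = (p−1)(q−1) = 40·70 = 2800.
Need d with 2027·d ≡ 1 (mod 2800). Apply the extended Euclidean algorithm:
2800 = 1×2027 + 773
2027 = 2×773 + 481
773 = 1×481 + 292
481 = 1×292 + 189
292 = 1×189 + 103
189 = 1×103 + 86
103 = 1×86 + 17
86 = 5×17 + 1
17 = 17×1 + 0
Back-substitute:
1 = 86 − 5·17
1 = −5·103 + 6·86
1 = 6·189 − 11·103
1 = −11·292 + 17·189
1 = 17·481 − 28·292
1 = −28·773 + 45·481
1 = 45·2027 − 118·773
1 = −118·2800 + 163·2027
So 2027·163 ≡ 1 (mod 2800), hence d = 163.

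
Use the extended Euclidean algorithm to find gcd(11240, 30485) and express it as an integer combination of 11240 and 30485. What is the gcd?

Apply Euclid's algorithm to 30485 and 11240:
30485 = 2×11240 + 8005
11240 = 1×8005 + 3235
8005 = 2×3235 + 1535
3235 = 2×1535 + 165
1535 = 9×165 + 50
165 = 3×50 + 15
50 = 3×15 + 5
15 = 3×5 + 0
gcd(11240, 30485) = 5.
Back-substituting:
5 = 50 − 3·15
5 = −3·165 + 10·50
5 = 10·1535 − 93·165
5 = −93·3235 + 196·1535
5 = 196·8005 − 485·3235
5 = −485·11240 + 681·8005
5 = 681·30485 − 1847·11240
So 5 = (681)·30485 + (-1847)·11240.

5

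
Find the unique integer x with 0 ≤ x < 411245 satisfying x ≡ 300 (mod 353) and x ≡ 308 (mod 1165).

Write x = 300 + 353·k. Then 353·k ≡ 308 − 300 ≡ 8 (mod 1165).
Need 353⁻¹ mod 1165. Extended Euclid on (1165, 353):
1165 = 3*353 + 106
353 = 3*106 + 35
106 = 3*35 + 1
35 = 35*1 + 0
Back-substitute:
1 = 106 − 3·35
1 = −3·353 + 10·106
1 = 10·1165 − 33·353
353⁻¹ ≡ 1132 (mod 1165), so k ≡ 1132·8 ≡ 901 (mod 1165).
x = 300 + 353·901 = 318353.

318353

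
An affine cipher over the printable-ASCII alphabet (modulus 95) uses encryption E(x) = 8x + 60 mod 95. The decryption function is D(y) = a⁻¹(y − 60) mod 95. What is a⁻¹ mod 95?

gcd(95, 8) by repeated division:
95 = 11×8 + 7
8 = 1×7 + 1
7 = 7×1 + 0
gcd = 1, so the inverse exists. Back-substitute:
1 = 8 − 7
1 = −95 + 12·8
So 8·12 ≡ 1 (mod 95).

12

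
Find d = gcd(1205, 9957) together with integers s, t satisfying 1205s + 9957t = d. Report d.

1

Repeated division:
9957 = 8*1205 + 317
1205 = 3*317 + 254
317 = 1*254 + 63
254 = 4*63 + 2
63 = 31*2 + 1
2 = 2*1 + 0
gcd(1205, 9957) = 1.
Working backward:
1 = 63 − 31·2
1 = −31·254 + 125·63
1 = 125·317 − 156·254
1 = −156·1205 + 593·317
1 = 593·9957 − 4900·1205
So 1 = (593)·9957 + (-4900)·1205.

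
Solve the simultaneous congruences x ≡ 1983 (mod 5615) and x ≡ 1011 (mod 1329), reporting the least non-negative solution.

Write x = 1983 + 5615·k. Then 5615·k ≡ 1011 − 1983 ≡ 357 (mod 1329).
Need 5615⁻¹ mod 1329. Extended Euclid on (1329, 299):
1329 = 4·299 + 133
299 = 2·133 + 33
133 = 4·33 + 1
33 = 33·1 + 0
Back-substitute:
1 = 133 − 4·33
1 = −4·299 + 9·133
1 = 9·1329 − 40·299
5615⁻¹ ≡ 1289 (mod 1329), so k ≡ 1289·357 ≡ 339 (mod 1329).
x = 1983 + 5615·339 = 1905468.

1905468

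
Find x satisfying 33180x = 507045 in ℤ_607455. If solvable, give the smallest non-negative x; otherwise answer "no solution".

27056

First find gcd(33180, 607455):
607455 = 18*33180 + 10215
33180 = 3*10215 + 2535
10215 = 4*2535 + 75
2535 = 33*75 + 60
75 = 1*60 + 15
60 = 4*15 + 0
gcd = 15 and 15 | 507045, so solutions exist. Divide through by 15: 2212x ≡ 33803 (mod 40497).
Now find 2212⁻¹ mod 40497:
40497 = 18×2212 + 681
2212 = 3×681 + 169
681 = 4×169 + 5
169 = 33×5 + 4
5 = 1×4 + 1
4 = 4×1 + 0
Back-substitute:
1 = 5 − 4
1 = −169 + 34·5
1 = 34·681 − 137·169
1 = −137·2212 + 445·681
1 = 445·40497 − 8147·2212
So 2212·(-8147) ≡ 1 (mod 40497), i.e. 2212⁻¹ ≡ 32350.
Then x ≡ 32350·33803 ≡ 27056 (mod 40497); the smallest non-negative solution is x = 27056.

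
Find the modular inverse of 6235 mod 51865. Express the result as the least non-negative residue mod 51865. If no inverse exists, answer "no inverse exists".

Euclidean algorithm on 51865, 6235:
51865 = 8×6235 + 1985
6235 = 3×1985 + 280
1985 = 7×280 + 25
280 = 11×25 + 5
25 = 5×5 + 0
The gcd is 5, not 1, hence no inverse exists.

no inverse exists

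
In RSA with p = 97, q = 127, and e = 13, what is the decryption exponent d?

φ(n) = (p−1)(q−1) = 96·126 = 12096.
Need d with 13·d ≡ 1 (mod 12096). Apply the extended Euclidean algorithm:
12096 = 930×13 + 6
13 = 2×6 + 1
6 = 6×1 + 0
Back-substitute:
1 = 13 − 2·6
1 = −2·12096 + 1861·13
So 13·1861 ≡ 1 (mod 12096), hence d = 1861.

1861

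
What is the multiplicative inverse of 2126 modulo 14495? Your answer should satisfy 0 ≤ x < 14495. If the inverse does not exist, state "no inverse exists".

Apply the Euclidean algorithm to 14495 and 2126:
14495 = 6*2126 + 1739
2126 = 1*1739 + 387
1739 = 4*387 + 191
387 = 2*191 + 5
191 = 38*5 + 1
5 = 5*1 + 0
gcd = 1, so the inverse exists. Back-substitute:
1 = 191 − 38·5
1 = −38·387 + 77·191
1 = 77·1739 − 346·387
1 = −346·2126 + 423·1739
1 = 423·14495 − 2884·2126
So 2126·(-2884) ≡ 1 (mod 14495), and -2884 ≡ 11611 (mod 14495).

11611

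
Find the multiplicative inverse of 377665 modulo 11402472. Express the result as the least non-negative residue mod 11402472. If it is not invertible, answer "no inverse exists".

8370649

gcd(11402472, 377665) by repeated division:
11402472 = 30·377665 + 72522
377665 = 5·72522 + 15055
72522 = 4·15055 + 12302
15055 = 1·12302 + 2753
12302 = 4·2753 + 1290
2753 = 2·1290 + 173
1290 = 7·173 + 79
173 = 2·79 + 15
79 = 5·15 + 4
15 = 3·4 + 3
4 = 1·3 + 1
3 = 3·1 + 0
Since gcd(377665, 11402472) = 1, back-substitute to write 1 as a combination:
1 = 4 − 3
1 = −15 + 4·4
1 = 4·79 − 21·15
1 = −21·173 + 46·79
1 = 46·1290 − 343·173
1 = −343·2753 + 732·1290
1 = 732·12302 − 3271·2753
1 = −3271·15055 + 4003·12302
1 = 4003·72522 − 19283·15055
1 = −19283·377665 + 100418·72522
1 = 100418·11402472 − 3031823·377665
Thus 377665·(-3031823) ≡ 1 (mod 11402472); reducing, -3031823 mod 11402472 = 8370649.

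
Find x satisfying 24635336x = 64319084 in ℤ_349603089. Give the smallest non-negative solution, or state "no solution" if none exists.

no solution

gcd(24635336, 349603089):
349603089 = 14×24635336 + 4708385
24635336 = 5×4708385 + 1093411
4708385 = 4×1093411 + 334741
1093411 = 3×334741 + 89188
334741 = 3×89188 + 67177
89188 = 1×67177 + 22011
67177 = 3×22011 + 1144
22011 = 19×1144 + 275
1144 = 4×275 + 44
275 = 6×44 + 11
44 = 4×11 + 0
gcd = 11, but 11 ∤ 64319084, so the congruence has no solution.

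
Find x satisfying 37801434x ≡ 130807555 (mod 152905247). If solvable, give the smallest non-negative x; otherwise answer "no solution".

no solution

gcd(37801434, 152905247):
152905247 = 4*37801434 + 1699511
37801434 = 22*1699511 + 412192
1699511 = 4*412192 + 50743
412192 = 8*50743 + 6248
50743 = 8*6248 + 759
6248 = 8*759 + 176
759 = 4*176 + 55
176 = 3*55 + 11
55 = 5*11 + 0
gcd = 11, but 11 ∤ 130807555, so the congruence has no solution.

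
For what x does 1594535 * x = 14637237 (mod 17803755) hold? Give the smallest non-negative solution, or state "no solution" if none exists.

no solution

gcd(1594535, 17803755):
17803755 = 11*1594535 + 263870
1594535 = 6*263870 + 11315
263870 = 23*11315 + 3625
11315 = 3*3625 + 440
3625 = 8*440 + 105
440 = 4*105 + 20
105 = 5*20 + 5
20 = 4*5 + 0
gcd = 5, but 5 ∤ 14637237, so the congruence has no solution.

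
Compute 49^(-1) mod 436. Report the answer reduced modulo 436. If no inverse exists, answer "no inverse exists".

Extended Euclidean algorithm:
436 = 8*49 + 44
49 = 1*44 + 5
44 = 8*5 + 4
5 = 1*4 + 1
4 = 4*1 + 0
gcd = 1, so the inverse exists. Back-substitute:
1 = 5 − 4
1 = −44 + 9·5
1 = 9·49 − 10·44
1 = −10·436 + 89·49
So 49·89 ≡ 1 (mod 436).

89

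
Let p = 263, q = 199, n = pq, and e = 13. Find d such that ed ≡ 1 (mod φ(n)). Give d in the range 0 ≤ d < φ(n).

7981

φ(n) = (p−1)(q−1) = 262·198 = 51876.
Need d with 13·d ≡ 1 (mod 51876). Apply the extended Euclidean algorithm:
51876 = 3990×13 + 6
13 = 2×6 + 1
6 = 6×1 + 0
Back-substitute:
1 = 13 − 2·6
1 = −2·51876 + 7981·13
So 13·7981 ≡ 1 (mod 51876), hence d = 7981.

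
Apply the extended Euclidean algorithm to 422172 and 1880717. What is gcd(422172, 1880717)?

1

Euclidean algorithm:
1880717 = 4·422172 + 192029
422172 = 2·192029 + 38114
192029 = 5·38114 + 1459
38114 = 26·1459 + 180
1459 = 8·180 + 19
180 = 9·19 + 9
19 = 2·9 + 1
9 = 9·1 + 0
gcd(422172, 1880717) = 1.
Working backward:
1 = 19 − 2·9
1 = −2·180 + 19·19
1 = 19·1459 − 154·180
1 = −154·38114 + 4023·1459
1 = 4023·192029 − 20269·38114
1 = −20269·422172 + 44561·192029
1 = 44561·1880717 − 198513·422172
So 1 = (44561)·1880717 + (-198513)·422172.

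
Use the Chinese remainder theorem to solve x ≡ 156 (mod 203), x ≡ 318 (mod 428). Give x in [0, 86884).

20862

Write x = 156 + 203·k. Then 203·k ≡ 318 − 156 ≡ 162 (mod 428).
Need 203⁻¹ mod 428. Extended Euclid on (428, 203):
428 = 2·203 + 22
203 = 9·22 + 5
22 = 4·5 + 2
5 = 2·2 + 1
2 = 2·1 + 0
Back-substitute:
1 = 5 − 2·2
1 = −2·22 + 9·5
1 = 9·203 − 83·22
1 = −83·428 + 175·203
203⁻¹ ≡ 175 (mod 428), so k ≡ 175·162 ≡ 102 (mod 428).
x = 156 + 203·102 = 20862.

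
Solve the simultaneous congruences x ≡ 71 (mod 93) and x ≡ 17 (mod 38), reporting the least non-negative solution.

815

Write x = 71 + 93·k. Then 93·k ≡ 17 − 71 ≡ 22 (mod 38).
Need 93⁻¹ mod 38. Extended Euclid on (38, 17):
38 = 2×17 + 4
17 = 4×4 + 1
4 = 4×1 + 0
Back-substitute:
1 = 17 − 4·4
1 = −4·38 + 9·17
93⁻¹ ≡ 9 (mod 38), so k ≡ 9·22 ≡ 8 (mod 38).
x = 71 + 93·8 = 815.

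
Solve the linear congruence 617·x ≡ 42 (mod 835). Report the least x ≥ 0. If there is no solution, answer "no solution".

176

First find gcd(617, 835):
835 = 1×617 + 218
617 = 2×218 + 181
218 = 1×181 + 37
181 = 4×37 + 33
37 = 1×33 + 4
33 = 8×4 + 1
4 = 4×1 + 0
gcd = 1, so a unique solution mod 835 exists.
Back-substitute for the Bézout coefficients:
1 = 33 − 8·4
1 = −8·37 + 9·33
1 = 9·181 − 44·37
1 = −44·218 + 53·181
1 = 53·617 − 150·218
1 = −150·835 + 203·617
So 617·(203) ≡ 1 (mod 835), giving 617⁻¹ ≡ 203.
x ≡ 617⁻¹·42 ≡ 203·42 ≡ 176 (mod 835).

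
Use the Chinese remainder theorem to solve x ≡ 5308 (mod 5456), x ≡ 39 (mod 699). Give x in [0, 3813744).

469068

Write x = 5308 + 5456·k. Then 5456·k ≡ 39 − 5308 ≡ 323 (mod 699).
Need 5456⁻¹ mod 699. Extended Euclid on (699, 563):
699 = 1*563 + 136
563 = 4*136 + 19
136 = 7*19 + 3
19 = 6*3 + 1
3 = 3*1 + 0
Back-substitute:
1 = 19 − 6·3
1 = −6·136 + 43·19
1 = 43·563 − 178·136
1 = −178·699 + 221·563
5456⁻¹ ≡ 221 (mod 699), so k ≡ 221·323 ≡ 85 (mod 699).
x = 5308 + 5456·85 = 469068.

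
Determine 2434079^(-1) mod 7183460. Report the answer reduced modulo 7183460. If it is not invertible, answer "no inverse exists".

892119

Extended Euclidean algorithm:
7183460 = 2×2434079 + 2315302
2434079 = 1×2315302 + 118777
2315302 = 19×118777 + 58539
118777 = 2×58539 + 1699
58539 = 34×1699 + 773
1699 = 2×773 + 153
773 = 5×153 + 8
153 = 19×8 + 1
8 = 8×1 + 0
The gcd is 1. Working backward:
1 = 153 − 19·8
1 = −19·773 + 96·153
1 = 96·1699 − 211·773
1 = −211·58539 + 7270·1699
1 = 7270·118777 − 14751·58539
1 = −14751·2315302 + 287539·118777
1 = 287539·2434079 − 302290·2315302
1 = −302290·7183460 + 892119·2434079
So 2434079·892119 ≡ 1 (mod 7183460).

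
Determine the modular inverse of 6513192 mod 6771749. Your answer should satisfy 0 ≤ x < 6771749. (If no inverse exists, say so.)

Run Euclid on (6771749, 6513192):
6771749 = 1·6513192 + 258557
6513192 = 25·258557 + 49267
258557 = 5·49267 + 12222
49267 = 4·12222 + 379
12222 = 32·379 + 94
379 = 4·94 + 3
94 = 31·3 + 1
3 = 3·1 + 0
The gcd is 1. Working backward:
1 = 94 − 31·3
1 = −31·379 + 125·94
1 = 125·12222 − 4031·379
1 = −4031·49267 + 16249·12222
1 = 16249·258557 − 85276·49267
1 = −85276·6513192 + 2148149·258557
1 = 2148149·6771749 − 2233425·6513192
Thus 6513192·(-2233425) ≡ 1 (mod 6771749); reducing, -2233425 mod 6771749 = 4538324.

4538324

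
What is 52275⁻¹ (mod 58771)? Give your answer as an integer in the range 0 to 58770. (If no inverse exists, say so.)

Run Euclid on (58771, 52275):
58771 = 1·52275 + 6496
52275 = 8·6496 + 307
6496 = 21·307 + 49
307 = 6·49 + 13
49 = 3·13 + 10
13 = 1·10 + 3
10 = 3·3 + 1
3 = 3·1 + 0
gcd = 1, so the inverse exists. Back-substitute:
1 = 10 − 3·3
1 = −3·13 + 4·10
1 = 4·49 − 15·13
1 = −15·307 + 94·49
1 = 94·6496 − 1989·307
1 = −1989·52275 + 16006·6496
1 = 16006·58771 − 17995·52275
Hence 52275⁻¹ ≡ -17995 ≡ 40776 (mod 58771).

40776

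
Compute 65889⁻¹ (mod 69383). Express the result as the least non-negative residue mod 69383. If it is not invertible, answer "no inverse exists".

Run Euclid on (69383, 65889):
69383 = 1×65889 + 3494
65889 = 18×3494 + 2997
3494 = 1×2997 + 497
2997 = 6×497 + 15
497 = 33×15 + 2
15 = 7×2 + 1
2 = 2×1 + 0
The gcd is 1. Working backward:
1 = 15 − 7·2
1 = −7·497 + 232·15
1 = 232·2997 − 1399·497
1 = −1399·3494 + 1631·2997
1 = 1631·65889 − 30757·3494
1 = −30757·69383 + 32388·65889
So 65889·32388 ≡ 1 (mod 69383).

32388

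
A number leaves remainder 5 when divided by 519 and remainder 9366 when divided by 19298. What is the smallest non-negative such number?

8018036

Write x = 5 + 519·k. Then 519·k ≡ 9366 − 5 ≡ 9361 (mod 19298).
Need 519⁻¹ mod 19298. Extended Euclid on (19298, 519):
19298 = 37·519 + 95
519 = 5·95 + 44
95 = 2·44 + 7
44 = 6·7 + 2
7 = 3·2 + 1
2 = 2·1 + 0
Back-substitute:
1 = 7 − 3·2
1 = −3·44 + 19·7
1 = 19·95 − 41·44
1 = −41·519 + 224·95
1 = 224·19298 − 8329·519
519⁻¹ ≡ 10969 (mod 19298), so k ≡ 10969·9361 ≡ 15449 (mod 19298).
x = 5 + 519·15449 = 8018036.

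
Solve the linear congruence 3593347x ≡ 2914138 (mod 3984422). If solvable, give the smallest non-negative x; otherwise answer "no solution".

First find gcd(3593347, 3984422):
3984422 = 1*3593347 + 391075
3593347 = 9*391075 + 73672
391075 = 5*73672 + 22715
73672 = 3*22715 + 5527
22715 = 4*5527 + 607
5527 = 9*607 + 64
607 = 9*64 + 31
64 = 2*31 + 2
31 = 15*2 + 1
2 = 2*1 + 0
gcd = 1, so a unique solution mod 3984422 exists.
Back-substitute for the Bézout coefficients:
1 = 31 − 15·2
1 = −15·64 + 31·31
1 = 31·607 − 294·64
1 = −294·5527 + 2677·607
1 = 2677·22715 − 11002·5527
1 = −11002·73672 + 35683·22715
1 = 35683·391075 − 189417·73672
1 = −189417·3593347 + 1740436·391075
1 = 1740436·3984422 − 1929853·3593347
So 3593347·(-1929853) ≡ 1 (mod 3984422), giving 3593347⁻¹ ≡ 2054569.
x ≡ 3593347⁻¹·2914138 ≡ 2054569·2914138 ≡ 2283250 (mod 3984422).

2283250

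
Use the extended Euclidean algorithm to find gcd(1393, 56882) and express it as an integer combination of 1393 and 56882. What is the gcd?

7

Repeated division:
56882 = 40*1393 + 1162
1393 = 1*1162 + 231
1162 = 5*231 + 7
231 = 33*7 + 0
gcd(1393, 56882) = 7.
Working backward:
7 = 1162 − 5·231
7 = −5·1393 + 6·1162
7 = 6·56882 − 245·1393
So 7 = (6)·56882 + (-245)·1393.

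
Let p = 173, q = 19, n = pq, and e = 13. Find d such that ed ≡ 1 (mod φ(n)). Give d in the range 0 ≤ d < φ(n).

φ(n) = (p−1)(q−1) = 172·18 = 3096.
Need d with 13·d ≡ 1 (mod 3096). Apply the extended Euclidean algorithm:
3096 = 238*13 + 2
13 = 6*2 + 1
2 = 2*1 + 0
Back-substitute:
1 = 13 − 6·2
1 = −6·3096 + 1429·13
So 13·1429 ≡ 1 (mod 3096), hence d = 1429.

1429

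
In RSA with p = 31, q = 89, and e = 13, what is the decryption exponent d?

φ(n) = (p−1)(q−1) = 30·88 = 2640.
Need d with 13·d ≡ 1 (mod 2640). Apply the extended Euclidean algorithm:
2640 = 203·13 + 1
13 = 13·1 + 0
Back-substitute:
1 = 2640 − 203·13
So 13·(-203) ≡ 1 (mod 2640), hence d ≡ -203 ≡ 2437 (mod 2640).

2437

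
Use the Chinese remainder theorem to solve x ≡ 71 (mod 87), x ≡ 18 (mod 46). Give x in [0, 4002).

2594

Write x = 71 + 87·k. Then 87·k ≡ 18 − 71 ≡ 39 (mod 46).
Need 87⁻¹ mod 46. Extended Euclid on (46, 41):
46 = 1·41 + 5
41 = 8·5 + 1
5 = 5·1 + 0
Back-substitute:
1 = 41 − 8·5
1 = −8·46 + 9·41
87⁻¹ ≡ 9 (mod 46), so k ≡ 9·39 ≡ 29 (mod 46).
x = 71 + 87·29 = 2594.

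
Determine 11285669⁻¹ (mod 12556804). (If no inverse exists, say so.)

gcd(12556804, 11285669) by repeated division:
12556804 = 1·11285669 + 1271135
11285669 = 8·1271135 + 1116589
1271135 = 1·1116589 + 154546
1116589 = 7·154546 + 34767
154546 = 4·34767 + 15478
34767 = 2·15478 + 3811
15478 = 4·3811 + 234
3811 = 16·234 + 67
234 = 3·67 + 33
67 = 2·33 + 1
33 = 33·1 + 0
Since gcd(11285669, 12556804) = 1, back-substitute to write 1 as a combination:
1 = 67 − 2·33
1 = −2·234 + 7·67
1 = 7·3811 − 114·234
1 = −114·15478 + 463·3811
1 = 463·34767 − 1040·15478
1 = −1040·154546 + 4623·34767
1 = 4623·1116589 − 33401·154546
1 = −33401·1271135 + 38024·1116589
1 = 38024·11285669 − 337593·1271135
1 = −337593·12556804 + 375617·11285669
So 11285669·375617 ≡ 1 (mod 12556804).

375617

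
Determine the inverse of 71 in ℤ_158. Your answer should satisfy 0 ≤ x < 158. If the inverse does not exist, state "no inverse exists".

Extended Euclidean algorithm:
158 = 2×71 + 16
71 = 4×16 + 7
16 = 2×7 + 2
7 = 3×2 + 1
2 = 2×1 + 0
Since gcd(71, 158) = 1, back-substitute to write 1 as a combination:
1 = 7 − 3·2
1 = −3·16 + 7·7
1 = 7·71 − 31·16
1 = −31·158 + 69·71
So 71·69 ≡ 1 (mod 158).

69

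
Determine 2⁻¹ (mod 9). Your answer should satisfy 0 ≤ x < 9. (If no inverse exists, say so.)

5

Extended Euclidean algorithm:
9 = 4·2 + 1
2 = 2·1 + 0
Since gcd(2, 9) = 1, back-substitute to write 1 as a combination:
1 = 9 − 4·2
So 2·(-4) ≡ 1 (mod 9), and -4 ≡ 5 (mod 9).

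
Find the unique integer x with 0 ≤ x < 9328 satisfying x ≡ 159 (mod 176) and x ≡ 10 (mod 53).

6847

Write x = 159 + 176·k. Then 176·k ≡ 10 − 159 ≡ 10 (mod 53).
Need 176⁻¹ mod 53. Extended Euclid on (53, 17):
53 = 3*17 + 2
17 = 8*2 + 1
2 = 2*1 + 0
Back-substitute:
1 = 17 − 8·2
1 = −8·53 + 25·17
176⁻¹ ≡ 25 (mod 53), so k ≡ 25·10 ≡ 38 (mod 53).
x = 159 + 176·38 = 6847.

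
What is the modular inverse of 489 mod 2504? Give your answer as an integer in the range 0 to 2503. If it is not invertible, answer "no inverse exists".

Apply the Euclidean algorithm to 2504 and 489:
2504 = 5·489 + 59
489 = 8·59 + 17
59 = 3·17 + 8
17 = 2·8 + 1
8 = 8·1 + 0
Since gcd(489, 2504) = 1, back-substitute to write 1 as a combination:
1 = 17 − 2·8
1 = −2·59 + 7·17
1 = 7·489 − 58·59
1 = −58·2504 + 297·489
So 489·297 ≡ 1 (mod 2504).

297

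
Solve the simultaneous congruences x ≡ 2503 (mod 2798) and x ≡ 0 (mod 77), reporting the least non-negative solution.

Write x = 2503 + 2798·k. Then 2798·k ≡ 0 − 2503 ≡ 38 (mod 77).
Need 2798⁻¹ mod 77. Extended Euclid on (77, 26):
77 = 2*26 + 25
26 = 1*25 + 1
25 = 25*1 + 0
Back-substitute:
1 = 26 − 25
1 = −77 + 3·26
2798⁻¹ ≡ 3 (mod 77), so k ≡ 3·38 ≡ 37 (mod 77).
x = 2503 + 2798·37 = 106029.

106029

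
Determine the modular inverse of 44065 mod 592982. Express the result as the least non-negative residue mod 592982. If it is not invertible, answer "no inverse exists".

Run Euclid on (592982, 44065):
592982 = 13·44065 + 20137
44065 = 2·20137 + 3791
20137 = 5·3791 + 1182
3791 = 3·1182 + 245
1182 = 4·245 + 202
245 = 1·202 + 43
202 = 4·43 + 30
43 = 1·30 + 13
30 = 2·13 + 4
13 = 3·4 + 1
4 = 4·1 + 0
gcd = 1, so the inverse exists. Back-substitute:
1 = 13 − 3·4
1 = −3·30 + 7·13
1 = 7·43 − 10·30
1 = −10·202 + 47·43
1 = 47·245 − 57·202
1 = −57·1182 + 275·245
1 = 275·3791 − 882·1182
1 = −882·20137 + 4685·3791
1 = 4685·44065 − 10252·20137
1 = −10252·592982 + 137961·44065
So 44065·137961 ≡ 1 (mod 592982).

137961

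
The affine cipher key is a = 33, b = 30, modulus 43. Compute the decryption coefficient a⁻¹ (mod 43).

Apply the Euclidean algorithm to 43 and 33:
43 = 1×33 + 10
33 = 3×10 + 3
10 = 3×3 + 1
3 = 3×1 + 0
Since gcd(33, 43) = 1, back-substitute to write 1 as a combination:
1 = 10 − 3·3
1 = −3·33 + 10·10
1 = 10·43 − 13·33
Thus 33·(-13) ≡ 1 (mod 43); reducing, -13 mod 43 = 30.

30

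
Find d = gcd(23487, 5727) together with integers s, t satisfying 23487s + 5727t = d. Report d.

3

Euclidean algorithm:
23487 = 4×5727 + 579
5727 = 9×579 + 516
579 = 1×516 + 63
516 = 8×63 + 12
63 = 5×12 + 3
12 = 4×3 + 0
gcd(23487, 5727) = 3.
Back-substituting:
3 = 63 − 5·12
3 = −5·516 + 41·63
3 = 41·579 − 46·516
3 = −46·5727 + 455·579
3 = 455·23487 − 1866·5727
So 3 = (455)·23487 + (-1866)·5727.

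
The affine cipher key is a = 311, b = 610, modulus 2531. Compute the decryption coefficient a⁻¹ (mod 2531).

765

gcd(2531, 311) by repeated division:
2531 = 8×311 + 43
311 = 7×43 + 10
43 = 4×10 + 3
10 = 3×3 + 1
3 = 3×1 + 0
gcd = 1, so the inverse exists. Back-substitute:
1 = 10 − 3·3
1 = −3·43 + 13·10
1 = 13·311 − 94·43
1 = −94·2531 + 765·311
So 311·765 ≡ 1 (mod 2531).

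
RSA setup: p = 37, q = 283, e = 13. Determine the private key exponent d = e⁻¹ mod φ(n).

781

φ(n) = (p−1)(q−1) = 36·282 = 10152.
Need d with 13·d ≡ 1 (mod 10152). Apply the extended Euclidean algorithm:
10152 = 780*13 + 12
13 = 1*12 + 1
12 = 12*1 + 0
Back-substitute:
1 = 13 − 12
1 = −10152 + 781·13
So 13·781 ≡ 1 (mod 10152), hence d = 781.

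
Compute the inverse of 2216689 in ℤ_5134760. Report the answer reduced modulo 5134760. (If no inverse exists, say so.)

3482729

Apply the Euclidean algorithm to 5134760 and 2216689:
5134760 = 2*2216689 + 701382
2216689 = 3*701382 + 112543
701382 = 6*112543 + 26124
112543 = 4*26124 + 8047
26124 = 3*8047 + 1983
8047 = 4*1983 + 115
1983 = 17*115 + 28
115 = 4*28 + 3
28 = 9*3 + 1
3 = 3*1 + 0
Since gcd(2216689, 5134760) = 1, back-substitute to write 1 as a combination:
1 = 28 − 9·3
1 = −9·115 + 37·28
1 = 37·1983 − 638·115
1 = −638·8047 + 2589·1983
1 = 2589·26124 − 8405·8047
1 = −8405·112543 + 36209·26124
1 = 36209·701382 − 225659·112543
1 = −225659·2216689 + 713186·701382
1 = 713186·5134760 − 1652031·2216689
Thus 2216689·(-1652031) ≡ 1 (mod 5134760); reducing, -1652031 mod 5134760 = 3482729.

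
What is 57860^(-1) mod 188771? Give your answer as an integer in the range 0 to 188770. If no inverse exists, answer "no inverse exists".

Compute gcd(57860, 188771):
188771 = 3*57860 + 15191
57860 = 3*15191 + 12287
15191 = 1*12287 + 2904
12287 = 4*2904 + 671
2904 = 4*671 + 220
671 = 3*220 + 11
220 = 20*11 + 0
The gcd is 11, not 1, hence no inverse exists.

no inverse exists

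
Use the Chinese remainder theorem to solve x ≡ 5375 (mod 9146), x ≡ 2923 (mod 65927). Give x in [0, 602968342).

Write x = 5375 + 9146·k. Then 9146·k ≡ 2923 − 5375 ≡ 63475 (mod 65927).
Need 9146⁻¹ mod 65927. Extended Euclid on (65927, 9146):
65927 = 7×9146 + 1905
9146 = 4×1905 + 1526
1905 = 1×1526 + 379
1526 = 4×379 + 10
379 = 37×10 + 9
10 = 1×9 + 1
9 = 9×1 + 0
Back-substitute:
1 = 10 − 9
1 = −379 + 38·10
1 = 38·1526 − 153·379
1 = −153·1905 + 191·1526
1 = 191·9146 − 917·1905
1 = −917·65927 + 6610·9146
9146⁻¹ ≡ 6610 (mod 65927), so k ≡ 6610·63475 ≡ 10322 (mod 65927).
x = 5375 + 9146·10322 = 94410387.

94410387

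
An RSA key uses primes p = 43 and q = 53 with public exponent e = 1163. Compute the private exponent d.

φ(n) = (p−1)(q−1) = 42·52 = 2184.
Need d with 1163·d ≡ 1 (mod 2184). Apply the extended Euclidean algorithm:
2184 = 1*1163 + 1021
1163 = 1*1021 + 142
1021 = 7*142 + 27
142 = 5*27 + 7
27 = 3*7 + 6
7 = 1*6 + 1
6 = 6*1 + 0
Back-substitute:
1 = 7 − 6
1 = −27 + 4·7
1 = 4·142 − 21·27
1 = −21·1021 + 151·142
1 = 151·1163 − 172·1021
1 = −172·2184 + 323·1163
So 1163·323 ≡ 1 (mod 2184), hence d = 323.

323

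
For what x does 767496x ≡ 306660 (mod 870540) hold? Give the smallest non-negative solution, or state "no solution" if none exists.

63080

First find gcd(767496, 870540):
870540 = 1*767496 + 103044
767496 = 7*103044 + 46188
103044 = 2*46188 + 10668
46188 = 4*10668 + 3516
10668 = 3*3516 + 120
3516 = 29*120 + 36
120 = 3*36 + 12
36 = 3*12 + 0
gcd = 12 and 12 | 306660, so solutions exist. Divide through by 12: 63958x ≡ 25555 (mod 72545).
Now find 63958⁻¹ mod 72545:
72545 = 1·63958 + 8587
63958 = 7·8587 + 3849
8587 = 2·3849 + 889
3849 = 4·889 + 293
889 = 3·293 + 10
293 = 29·10 + 3
10 = 3·3 + 1
3 = 3·1 + 0
Back-substitute:
1 = 10 − 3·3
1 = −3·293 + 88·10
1 = 88·889 − 267·293
1 = −267·3849 + 1156·889
1 = 1156·8587 − 2579·3849
1 = −2579·63958 + 19209·8587
1 = 19209·72545 − 21788·63958
So 63958·(-21788) ≡ 1 (mod 72545), i.e. 63958⁻¹ ≡ 50757.
Then x ≡ 50757·25555 ≡ 63080 (mod 72545); the smallest non-negative solution is x = 63080.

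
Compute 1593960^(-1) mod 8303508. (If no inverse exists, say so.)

no inverse exists

Euclidean algorithm on 8303508, 1593960:
8303508 = 5*1593960 + 333708
1593960 = 4*333708 + 259128
333708 = 1*259128 + 74580
259128 = 3*74580 + 35388
74580 = 2*35388 + 3804
35388 = 9*3804 + 1152
3804 = 3*1152 + 348
1152 = 3*348 + 108
348 = 3*108 + 24
108 = 4*24 + 12
24 = 2*12 + 0
gcd(1593960, 8303508) = 12 ≠ 1, so 1593960 has no multiplicative inverse modulo 8303508.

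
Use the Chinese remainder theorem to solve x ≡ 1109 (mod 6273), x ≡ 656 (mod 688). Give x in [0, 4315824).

3482624

Write x = 1109 + 6273·k. Then 6273·k ≡ 656 − 1109 ≡ 235 (mod 688).
Need 6273⁻¹ mod 688. Extended Euclid on (688, 81):
688 = 8*81 + 40
81 = 2*40 + 1
40 = 40*1 + 0
Back-substitute:
1 = 81 − 2·40
1 = −2·688 + 17·81
6273⁻¹ ≡ 17 (mod 688), so k ≡ 17·235 ≡ 555 (mod 688).
x = 1109 + 6273·555 = 3482624.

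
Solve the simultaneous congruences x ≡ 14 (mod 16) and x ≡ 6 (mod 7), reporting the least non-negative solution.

62

Write x = 14 + 16·k. Then 16·k ≡ 6 − 14 ≡ 6 (mod 7).
Need 16⁻¹ mod 7. Extended Euclid on (7, 2):
7 = 3·2 + 1
2 = 2·1 + 0
Back-substitute:
1 = 7 − 3·2
16⁻¹ ≡ 4 (mod 7), so k ≡ 4·6 ≡ 3 (mod 7).
x = 14 + 16·3 = 62.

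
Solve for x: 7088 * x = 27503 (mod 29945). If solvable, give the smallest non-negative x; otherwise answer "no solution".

11736

First find gcd(7088, 29945):
29945 = 4·7088 + 1593
7088 = 4·1593 + 716
1593 = 2·716 + 161
716 = 4·161 + 72
161 = 2·72 + 17
72 = 4·17 + 4
17 = 4·4 + 1
4 = 4·1 + 0
gcd = 1, so a unique solution mod 29945 exists.
Back-substitute for the Bézout coefficients:
1 = 17 − 4·4
1 = −4·72 + 17·17
1 = 17·161 − 38·72
1 = −38·716 + 169·161
1 = 169·1593 − 376·716
1 = −376·7088 + 1673·1593
1 = 1673·29945 − 7068·7088
So 7088·(-7068) ≡ 1 (mod 29945), giving 7088⁻¹ ≡ 22877.
x ≡ 7088⁻¹·27503 ≡ 22877·27503 ≡ 11736 (mod 29945).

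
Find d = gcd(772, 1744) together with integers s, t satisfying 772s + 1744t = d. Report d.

4

Apply Euclid's algorithm to 1744 and 772:
1744 = 2·772 + 200
772 = 3·200 + 172
200 = 1·172 + 28
172 = 6·28 + 4
28 = 7·4 + 0
gcd(772, 1744) = 4.
Back-substituting:
4 = 172 − 6·28
4 = −6·200 + 7·172
4 = 7·772 − 27·200
4 = −27·1744 + 61·772
So 4 = (-27)·1744 + (61)·772.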